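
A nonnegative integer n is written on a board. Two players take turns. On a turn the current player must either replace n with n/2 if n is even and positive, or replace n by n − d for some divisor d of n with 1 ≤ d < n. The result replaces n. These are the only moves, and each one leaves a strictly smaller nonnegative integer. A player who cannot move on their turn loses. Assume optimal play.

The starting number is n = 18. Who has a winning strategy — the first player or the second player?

The first player wins.

Build the W/L table. Terminal = L. A non-terminal position is W if it has a move to some L; otherwise it is L.
n=0: no move → L
n=1: no move → L
n=2: reaches L-position 1 → W
n=3: only reaches 2(W), which is W → L
n=4: reaches L-position 3 → W
n=5: only reaches 4(W), which is W → L
n=6: reaches L-position 3 → W
n=7: only reaches 6(W), which is W → L
n=8: reaches L-position 7 → W
n=9: only reaches 6(W), 8(W), all W → L
n=10: reaches L-position 5 → W
n=11: only reaches 10(W), which is W → L
n=12: reaches L-position 9 → W
n=13: only reaches 12(W), which is W → L
n=14: reaches L-position 7 → W
n=15: only reaches 10(W), 12(W), 14(W), all W → L
n=16: reaches L-position 15 → W
n=17: only reaches 16(W), which is W → L
n=18: reaches L-position 9 → W
From 18 the player to move can move to 9, reaching an L position.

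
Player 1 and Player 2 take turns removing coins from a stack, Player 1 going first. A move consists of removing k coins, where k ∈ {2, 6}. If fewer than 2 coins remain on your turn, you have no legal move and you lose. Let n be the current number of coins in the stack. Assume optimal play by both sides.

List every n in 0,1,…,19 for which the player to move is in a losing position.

Build the W/L table. Terminal = L. A non-terminal position is W if it has a move to some L; otherwise it is L.
n=0: no move → L
n=1: no move → L
n=2: can move to 0, which is L ⇒ W
n=3: can move to 1, which is L ⇒ W
n=4: the only move is to 2(W), a W ⇒ L
n=5: the only move is to 3(W), a W ⇒ L
n=6: can move to 4, which is L ⇒ W
n=7: can move to 5, which is L ⇒ W
n=8: moves to 6(W), 2(W); every one is W ⇒ L
n=9: moves to 7(W), 3(W); every one is W ⇒ L
n=10: can move to 8, which is L ⇒ W
n=11: can move to 9, which is L ⇒ W
n=12: moves to 10(W), 6(W); every one is W ⇒ L
n=13: moves to 11(W), 7(W); every one is W ⇒ L
n=14: can move to 12, which is L ⇒ W
n=15: can move to 13, which is L ⇒ W
n=16: moves to 14(W), 10(W); every one is W ⇒ L
n=17: moves to 15(W), 11(W); every one is W ⇒ L
n=18: can move to 16, which is L ⇒ W
n=19: can move to 17, which is L ⇒ W
Reading off the rows marked L gives the requested list; there are 10 such values of n.

0, 1, 4, 5, 8, 9, 12, 13, 16, 17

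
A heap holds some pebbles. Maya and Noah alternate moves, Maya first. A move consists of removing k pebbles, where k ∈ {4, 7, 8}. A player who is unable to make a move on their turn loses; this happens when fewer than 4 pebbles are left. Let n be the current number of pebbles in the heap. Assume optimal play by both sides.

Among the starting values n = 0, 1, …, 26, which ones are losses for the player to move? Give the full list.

Label each position W (a win for the player to move) or L (a loss). A position with no legal move is L; any other position is W exactly when some move reaches an L, and L when every move reaches a W.
n=0: no move → L
n=1: no move → L
n=2: no move → L
n=3: no move → L
n=4: →0(L), so W
n=5: →1(L), so W
n=6: →2(L), so W
n=7: →3(L), so W
n=8: →1(L), so W
n=9: →2(L), so W
n=10: →3(L), so W
n=11: →3(L), so W
n=12: →8(W), 5(W), 4(W) — all W, so L
n=13: →9(W), 6(W), 5(W) — all W, so L
n=14: →10(W), 7(W), 6(W) — all W, so L
n=15: →11(W), 8(W), 7(W) — all W, so L
n=16: →12(L), so W
n=17: →13(L), so W
n=18: →14(L), so W
n=19: →15(L), so W
n=20: →13(L), so W
n=21: →14(L), so W
n=22: →15(L), so W
n=23: →15(L), so W
n=24: →20(W), 17(W), 16(W) — all W, so L
n=25: →21(W), 18(W), 17(W) — all W, so L
n=26: →22(W), 19(W), 18(W) — all W, so L
The losing starting values of n are exactly the entries labelled L in this table (11 of them).

0, 1, 2, 3, 12, 13, 14, 15, 24, 25, 26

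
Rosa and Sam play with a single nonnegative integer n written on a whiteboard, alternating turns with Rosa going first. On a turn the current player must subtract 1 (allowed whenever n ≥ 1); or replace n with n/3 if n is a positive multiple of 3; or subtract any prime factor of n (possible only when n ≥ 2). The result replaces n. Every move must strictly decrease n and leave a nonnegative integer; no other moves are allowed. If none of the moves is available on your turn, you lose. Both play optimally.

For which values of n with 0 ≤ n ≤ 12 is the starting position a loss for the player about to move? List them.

0, 4, 8

Label each position W (a win for the player to move) or L (a loss). A position with no legal move is L; any other position is W exactly when some move reaches an L, and L when every move reaches a W.
n=0: no move → L
n=1: reaches L-position 0 → W
n=2: reaches L-position 0 → W
n=3: reaches L-position 0 → W
n=4: only reaches 2(W), 3(W), all W → L
n=5: reaches L-position 0 → W
n=6: reaches L-position 4 → W
n=7: reaches L-position 0 → W
n=8: only reaches 6(W), 7(W), all W → L
n=9: reaches L-position 8 → W
n=10: reaches L-position 8 → W
n=11: reaches L-position 0 → W
n=12: reaches L-position 4 → W
Reading off the rows marked L gives the requested list; there are 3 such values of n.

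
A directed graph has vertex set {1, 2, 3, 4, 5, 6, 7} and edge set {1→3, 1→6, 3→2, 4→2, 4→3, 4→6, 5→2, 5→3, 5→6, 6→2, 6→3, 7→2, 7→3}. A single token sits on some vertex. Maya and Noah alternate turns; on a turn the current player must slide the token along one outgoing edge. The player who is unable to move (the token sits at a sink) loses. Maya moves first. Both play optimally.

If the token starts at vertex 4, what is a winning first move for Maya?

Move to 2.

Use the standard recursion: the mover loses at a terminal position; elsewhere, the mover wins exactly when some move hands the opponent an L position.
Every edge goes from a vertex to one that appears earlier in the order 2, 3, 6, 4, 5, 7, 1, so processing vertices in that order labels each vertex after all of its successors.
2: no outgoing edge → L
3: can move to 2, which is L ⇒ W
6: can move to 2, which is L ⇒ W
4: can move to 2, which is L ⇒ W
5: can move to 2, which is L ⇒ W
7: can move to 2, which is L ⇒ W
1: moves to 6(W), 3(W); every one is W ⇒ L
From 4, the L positions reachable in one move are: 2.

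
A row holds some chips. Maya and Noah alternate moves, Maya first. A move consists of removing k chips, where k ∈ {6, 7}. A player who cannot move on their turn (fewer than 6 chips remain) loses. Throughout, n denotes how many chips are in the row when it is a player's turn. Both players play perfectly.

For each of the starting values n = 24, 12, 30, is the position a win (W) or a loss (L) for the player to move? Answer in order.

Classify positions by backward induction: terminal positions (no move available) are L. From any other position, the mover wins iff some move reaches an L.
n=0: no move → L
n=1: no move → L
n=2: no move → L
n=3: no move → L
n=4: no move → L
n=5: no move → L
n=6: →0(L), so W
n=7: →1(L), so W
n=8: →2(L), so W
n=9: →3(L), so W
n=10: →4(L), so W
n=11: →5(L), so W
n=12: →5(L), so W
n=13: →7(W), 6(W) — all W, so L
n=14: →8(W), 7(W) — all W, so L
n=15: →9(W), 8(W) — all W, so L
n=16: →10(W), 9(W) — all W, so L
n=17: →11(W), 10(W) — all W, so L
n=18: →12(W), 11(W) — all W, so L
n=19: →13(L), so W
n=20: →14(L), so W
n=21: →15(L), so W
n=22: →16(L), so W
n=23: →17(L), so W
n=24: →18(L), so W
n=25: →18(L), so W
n=26: →20(W), 19(W) — all W, so L
n=27: →21(W), 20(W) — all W, so L
n=28: →22(W), 21(W) — all W, so L
n=29: →23(W), 22(W) — all W, so L
n=30: →24(W), 23(W) — all W, so L

24: W, 12: W, 30: L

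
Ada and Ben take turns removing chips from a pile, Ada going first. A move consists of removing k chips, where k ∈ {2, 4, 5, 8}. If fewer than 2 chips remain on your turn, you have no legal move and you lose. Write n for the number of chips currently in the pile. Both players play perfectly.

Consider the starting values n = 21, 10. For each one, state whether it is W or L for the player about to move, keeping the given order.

Label each position W (a win for the player to move) or L (a loss). A position with no legal move is L; any other position is W exactly when some move reaches an L, and L when every move reaches a W.
n=0: no move → L
n=1: no move → L
n=2: can move to 0, which is L ⇒ W
n=3: can move to 1, which is L ⇒ W
n=4: can move to 0, which is L ⇒ W
n=5: can move to 1, which is L ⇒ W
n=6: can move to 1, which is L ⇒ W
n=7: moves to 5(W), 3(W), 2(W); every one is W ⇒ L
n=8: can move to 0, which is L ⇒ W
n=9: can move to 7, which is L ⇒ W
n=10: moves to 8(W), 6(W), 5(W), 2(W); every one is W ⇒ L
n=11: can move to 7, which is L ⇒ W
n=12: can move to 10, which is L ⇒ W
n=13: moves to 11(W), 9(W), 8(W), 5(W); every one is W ⇒ L
n=14: can move to 10, which is L ⇒ W
n=15: can move to 13, which is L ⇒ W
n=16: moves to 14(W), 12(W), 11(W), 8(W); every one is W ⇒ L
n=17: can move to 13, which is L ⇒ W
n=18: can move to 16, which is L ⇒ W
n=19: moves to 17(W), 15(W), 14(W), 11(W); every one is W ⇒ L
n=20: can move to 16, which is L ⇒ W
n=21: can move to 19, which is L ⇒ W

21: W, 10: L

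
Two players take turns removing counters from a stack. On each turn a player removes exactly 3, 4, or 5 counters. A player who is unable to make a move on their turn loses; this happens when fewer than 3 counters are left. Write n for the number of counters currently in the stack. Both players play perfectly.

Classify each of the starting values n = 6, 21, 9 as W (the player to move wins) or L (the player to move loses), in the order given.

Use the standard recursion: the mover loses at a terminal position; elsewhere, the mover wins exactly when some move hands the opponent an L position.
n=0: no move → L
n=1: no move → L
n=2: no move → L
n=3: W (go to 0, an L position)
n=4: W (go to 1, an L position)
n=5: W (go to 2, an L position)
n=6: W (go to 2, an L position)
n=7: W (go to 2, an L position)
n=8: L (options 5(W), 4(W), 3(W) are all W)
n=9: L (options 6(W), 5(W), 4(W) are all W)
n=10: L (options 7(W), 6(W), 5(W) are all W)
n=11: W (go to 8, an L position)
n=12: W (go to 9, an L position)
n=13: W (go to 10, an L position)
n=14: W (go to 10, an L position)
n=15: W (go to 10, an L position)
n=16: L (options 13(W), 12(W), 11(W) are all W)
n=17: L (options 14(W), 13(W), 12(W) are all W)
n=18: L (options 15(W), 14(W), 13(W) are all W)
n=19: W (go to 16, an L position)
n=20: W (go to 17, an L position)
n=21: W (go to 18, an L position)

6: W, 21: W, 9: L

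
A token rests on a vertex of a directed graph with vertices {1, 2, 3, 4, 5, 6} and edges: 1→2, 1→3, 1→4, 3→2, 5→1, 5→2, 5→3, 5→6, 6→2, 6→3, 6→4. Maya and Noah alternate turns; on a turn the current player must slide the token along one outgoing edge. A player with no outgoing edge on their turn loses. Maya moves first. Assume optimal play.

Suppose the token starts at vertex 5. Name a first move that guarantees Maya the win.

Move to 2.

Compute win/loss labels from the base case upward. A position with no move is L. Any other position is W if it can reach an L in one move, else L.
Every edge goes from a vertex to one that appears earlier in the order 2, 4, 3, 1, 6, 5, so processing vertices in that order labels each vertex after all of its successors.
2: no outgoing edge → L
4: no outgoing edge → L
3: reaches L-position 2 → W
1: reaches L-position 4 → W
6: reaches L-position 4 → W
5: reaches L-position 2 → W
From 5, the L positions reachable in one move are: 2.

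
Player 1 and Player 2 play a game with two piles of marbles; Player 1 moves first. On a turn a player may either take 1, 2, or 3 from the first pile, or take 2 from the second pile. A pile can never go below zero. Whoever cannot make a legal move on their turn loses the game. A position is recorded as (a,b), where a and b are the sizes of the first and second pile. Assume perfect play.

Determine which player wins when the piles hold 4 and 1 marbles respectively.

Player 2 wins.

Build the W/L table. Terminal = L. A non-terminal position is W if it has a move to some L; otherwise it is L.
No move ever increases a pile, so every position that can arise here has a ≤ 4 and b ≤ 1; it is enough to label the cells with 0 ≤ a ≤ 4 and 0 ≤ b ≤ 1.
Every move lowers a or b (never raises either), so fill the grid row by row in increasing a, and left to right within a row: each cell's successors are then already labelled.
      b=0  b=1
a=0:    L    L
a=1:    W    W
a=2:    W    W
a=3:    W    W
a=4:    L    L
Cells with no legal move (terminal, hence L): (0,0), (0,1).
The remaining L cells, each justified by listing all of its moves:
(4,0): →(3,0)(W), (2,0)(W), (1,0)(W) — all W, so L
(4,1): →(3,1)(W), (2,1)(W), (1,1)(W) — all W, so L
Every other cell has at least one move into one of the L cells above, so it is W.
Every move from (4,1) reaches a W position, so the mover loses.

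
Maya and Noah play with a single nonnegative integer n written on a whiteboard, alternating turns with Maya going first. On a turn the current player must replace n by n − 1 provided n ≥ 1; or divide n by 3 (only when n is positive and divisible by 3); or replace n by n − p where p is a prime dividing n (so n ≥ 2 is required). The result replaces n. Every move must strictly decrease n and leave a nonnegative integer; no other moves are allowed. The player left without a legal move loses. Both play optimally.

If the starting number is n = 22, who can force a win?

Positions with no move are L. A position that does have a move is losing for the player to move precisely when every available move leads to a winning position for the opponent. Fill in the labels:
n=0: no move → L
n=1: reaches L-position 0 → W
n=2: reaches L-position 0 → W
n=3: reaches L-position 0 → W
n=4: only reaches 2(W), 3(W), all W → L
n=5: reaches L-position 0 → W
n=6: reaches L-position 4 → W
n=7: reaches L-position 0 → W
n=8: only reaches 6(W), 7(W), all W → L
n=9: reaches L-position 8 → W
n=10: reaches L-position 8 → W
n=11: reaches L-position 0 → W
n=12: reaches L-position 4 → W
n=13: reaches L-position 0 → W
n=14: only reaches 7(W), 12(W), 13(W), all W → L
n=15: reaches L-position 14 → W
n=16: reaches L-position 14 → W
n=17: reaches L-position 0 → W
n=18: only reaches 6(W), 15(W), 16(W), 17(W), all W → L
n=19: reaches L-position 0 → W
n=20: reaches L-position 18 → W
n=21: reaches L-position 14 → W
n=22: only reaches 11(W), 20(W), 21(W), all W → L
The starting position 22 is L: whatever Maya does, the opponent receives a W position.

Noah wins.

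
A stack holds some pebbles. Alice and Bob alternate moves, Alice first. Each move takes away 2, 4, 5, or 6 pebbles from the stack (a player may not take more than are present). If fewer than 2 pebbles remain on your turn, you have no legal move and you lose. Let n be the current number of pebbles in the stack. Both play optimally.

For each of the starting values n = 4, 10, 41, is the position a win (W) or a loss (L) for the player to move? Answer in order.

Classify positions by backward induction: terminal positions (no move available) are L. From any other position, the mover wins iff some move reaches an L.
n=0: no move → L
n=1: no move → L
n=2: W (go to 0, an L position)
n=3: W (go to 1, an L position)
n=4: W (go to 0, an L position)
n=5: W (go to 1, an L position)
n=6: W (go to 1, an L position)
n=7: W (go to 1, an L position)
n=8: L (options 6(W), 4(W), 3(W), 2(W) are all W)
n=9: L (options 7(W), 5(W), 4(W), 3(W) are all W)
n=10: W (go to 8, an L position)
n=11: W (go to 9, an L position)
n=12: W (go to 8, an L position)
n=13: W (go to 9, an L position)
n=14: W (go to 9, an L position)
n=15: W (go to 9, an L position)
n=16: L (options 14(W), 12(W), 11(W), 10(W) are all W)
n=17: L (options 15(W), 13(W), 12(W), 11(W) are all W)
n=18: W (go to 16, an L position)
n=19: W (go to 17, an L position)
n=20: W (go to 16, an L position)
n=21: W (go to 17, an L position)
n=22: W (go to 17, an L position)
n=23: W (go to 17, an L position)
n=24: L (options 22(W), 20(W), 19(W), 18(W) are all W)
n=25: L (options 23(W), 21(W), 20(W), 19(W) are all W)
n=26: W (go to 24, an L position)
n=27: W (go to 25, an L position)
n=28: W (go to 24, an L position)
n=29: W (go to 25, an L position)
n=30: W (go to 25, an L position)
n=31: W (go to 25, an L position)
n=32: L (options 30(W), 28(W), 27(W), 26(W) are all W)
n=33: L (options 31(W), 29(W), 28(W), 27(W) are all W)
n=34: W (go to 32, an L position)
n=35: W (go to 33, an L position)
n=36: W (go to 32, an L position)
n=37: W (go to 33, an L position)
n=38: W (go to 33, an L position)
n=39: W (go to 33, an L position)
n=40: L (options 38(W), 36(W), 35(W), 34(W) are all W)
n=41: L (options 39(W), 37(W), 36(W), 35(W) are all W)

4: W, 10: W, 41: L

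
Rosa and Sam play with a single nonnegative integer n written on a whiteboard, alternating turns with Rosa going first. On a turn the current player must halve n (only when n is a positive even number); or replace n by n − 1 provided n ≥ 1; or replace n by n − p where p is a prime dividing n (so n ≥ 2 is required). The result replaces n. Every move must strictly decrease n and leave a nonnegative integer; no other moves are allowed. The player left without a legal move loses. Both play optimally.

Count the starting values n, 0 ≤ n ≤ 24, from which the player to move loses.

Positions with no move are L. A position that does have a move is losing for the player to move precisely when every available move leads to a winning position for the opponent. Fill in the labels:
n=0: no move → L
n=1: W (go to 0, an L position)
n=2: W (go to 0, an L position)
n=3: W (go to 0, an L position)
n=4: L (options 2(W), 3(W) are all W)
n=5: W (go to 0, an L position)
n=6: W (go to 4, an L position)
n=7: W (go to 0, an L position)
n=8: W (go to 4, an L position)
n=9: L (options 6(W), 8(W) are all W)
n=10: W (go to 9, an L position)
n=11: W (go to 0, an L position)
n=12: W (go to 9, an L position)
n=13: W (go to 0, an L position)
n=14: L (options 7(W), 12(W), 13(W) are all W)
n=15: W (go to 14, an L position)
n=16: W (go to 14, an L position)
n=17: W (go to 0, an L position)
n=18: W (go to 9, an L position)
n=19: W (go to 0, an L position)
n=20: L (options 10(W), 15(W), 18(W), 19(W) are all W)
n=21: W (go to 14, an L position)
n=22: W (go to 20, an L position)
n=23: W (go to 0, an L position)
n=24: L (options 12(W), 21(W), 22(W), 23(W) are all W)
L entries with 0 ≤ n ≤ 24: n = 0, 4, 9, 14, 20, 24; that makes 6.

6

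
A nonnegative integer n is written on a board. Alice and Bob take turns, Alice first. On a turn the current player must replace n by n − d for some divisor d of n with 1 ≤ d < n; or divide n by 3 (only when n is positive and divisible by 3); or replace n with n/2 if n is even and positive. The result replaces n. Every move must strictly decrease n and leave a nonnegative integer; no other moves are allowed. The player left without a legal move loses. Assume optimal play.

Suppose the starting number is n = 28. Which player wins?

Bob wins.

Classify positions by backward induction: terminal positions (no move available) are L. From any other position, the mover wins iff some move reaches an L.
n=0: no move → L
n=1: no move → L
n=2: →1(L), so W
n=3: →1(L), so W
n=4: →2(W), 3(W) — all W, so L
n=5: →4(L), so W
n=6: →4(L), so W
n=7: →6(W) only, which is W, so L
n=8: →4(L), so W
n=9: →3(W), 6(W), 8(W) — all W, so L
n=10: →9(L), so W
n=11: →10(W) only, which is W, so L
n=12: →4(L), so W
n=13: →12(W) only, which is W, so L
n=14: →7(L), so W
n=15: →5(W), 10(W), 12(W), 14(W) — all W, so L
n=16: →15(L), so W
n=17: →16(W) only, which is W, so L
n=18: →9(L), so W
n=19: →18(W) only, which is W, so L
n=20: →15(L), so W
n=21: →7(L), so W
n=22: →11(L), so W
n=23: →22(W) only, which is W, so L
n=24: →23(L), so W
n=25: →20(W), 24(W) — all W, so L
n=26: →13(L), so W
n=27: →9(L), so W
n=28: →14(W), 21(W), 24(W), 26(W), 27(W) — all W, so L
Every move from 28 reaches a W position, so the mover loses.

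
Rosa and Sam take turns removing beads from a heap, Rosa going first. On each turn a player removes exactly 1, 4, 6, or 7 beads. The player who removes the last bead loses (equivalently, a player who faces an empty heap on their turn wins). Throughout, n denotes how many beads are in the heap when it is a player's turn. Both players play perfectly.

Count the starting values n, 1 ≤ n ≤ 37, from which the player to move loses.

Compute win/loss labels from the base case upward. A position with no move is W. Any other position is W if it can reach an L in one move, else L.
n=0: no move; the opponent has just taken the last bead and therefore loses → W
n=1: L (sole option 0(W) is W)
n=2: W (go to 1, an L position)
n=3: L (sole option 2(W) is W)
n=4: W (go to 3, an L position)
n=5: W (go to 1, an L position)
n=6: L (options 5(W), 2(W), 0(W) are all W)
n=7: W (go to 6, an L position)
n=8: W (go to 1, an L position)
n=9: W (go to 3, an L position)
n=10: W (go to 6, an L position)
n=11: L (options 10(W), 7(W), 5(W), 4(W) are all W)
n=12: W (go to 11, an L position)
n=13: W (go to 6, an L position)
n=14: L (options 13(W), 10(W), 8(W), 7(W) are all W)
n=15: W (go to 14, an L position)
n=16: L (options 15(W), 12(W), 10(W), 9(W) are all W)
n=17: W (go to 16, an L position)
n=18: W (go to 14, an L position)
n=19: L (options 18(W), 15(W), 13(W), 12(W) are all W)
n=20: W (go to 19, an L position)
n=21: W (go to 14, an L position)
n=22: W (go to 16, an L position)
n=23: W (go to 19, an L position)
n=24: L (options 23(W), 20(W), 18(W), 17(W) are all W)
n=25: W (go to 24, an L position)
n=26: W (go to 19, an L position)
n=27: L (options 26(W), 23(W), 21(W), 20(W) are all W)
n=28: W (go to 27, an L position)
n=29: L (options 28(W), 25(W), 23(W), 22(W) are all W)
n=30: W (go to 29, an L position)
n=31: W (go to 27, an L position)
n=32: L (options 31(W), 28(W), 26(W), 25(W) are all W)
n=33: W (go to 32, an L position)
n=34: W (go to 27, an L position)
n=35: W (go to 29, an L position)
n=36: W (go to 32, an L position)
n=37: L (options 36(W), 33(W), 31(W), 30(W) are all W)
L entries with 1 ≤ n ≤ 37 (the range starts at n=1): n = 1, 3, 6, 11, 14, 16, 19, 24, 27, 29, 32, 37; that makes 12.

12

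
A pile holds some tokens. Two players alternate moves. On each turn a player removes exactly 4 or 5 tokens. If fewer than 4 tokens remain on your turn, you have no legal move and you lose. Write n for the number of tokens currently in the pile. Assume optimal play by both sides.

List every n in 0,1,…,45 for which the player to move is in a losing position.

0, 1, 2, 3, 9, 10, 11, 12, 18, 19, 20, 21, 27, 28, 29, 30, 36, 37, 38, 39, 45

Label each position W (a win for the player to move) or L (a loss). A position with no legal move is L; any other position is W exactly when some move reaches an L, and L when every move reaches a W.
n=0: no move → L
n=1: no move → L
n=2: no move → L
n=3: no move → L
n=4: reaches L-position 0 → W
n=5: reaches L-position 1 → W
n=6: reaches L-position 2 → W
n=7: reaches L-position 3 → W
n=8: reaches L-position 3 → W
n=9: only reaches 5(W), 4(W), all W → L
n=10: only reaches 6(W), 5(W), all W → L
n=11: only reaches 7(W), 6(W), all W → L
n=12: only reaches 8(W), 7(W), all W → L
n=13: reaches L-position 9 → W
n=14: reaches L-position 10 → W
n=15: reaches L-position 11 → W
n=16: reaches L-position 12 → W
n=17: reaches L-position 12 → W
n=18: only reaches 14(W), 13(W), all W → L
n=19: only reaches 15(W), 14(W), all W → L
n=20: only reaches 16(W), 15(W), all W → L
n=21: only reaches 17(W), 16(W), all W → L
n=22: reaches L-position 18 → W
n=23: reaches L-position 19 → W
n=24: reaches L-position 20 → W
n=25: reaches L-position 21 → W
n=26: reaches L-position 21 → W
n=27: only reaches 23(W), 22(W), all W → L
n=28: only reaches 24(W), 23(W), all W → L
n=29: only reaches 25(W), 24(W), all W → L
n=30: only reaches 26(W), 25(W), all W → L
n=31: reaches L-position 27 → W
n=32: reaches L-position 28 → W
n=33: reaches L-position 29 → W
n=34: reaches L-position 30 → W
n=35: reaches L-position 30 → W
n=36: only reaches 32(W), 31(W), all W → L
n=37: only reaches 33(W), 32(W), all W → L
n=38: only reaches 34(W), 33(W), all W → L
n=39: only reaches 35(W), 34(W), all W → L
n=40: reaches L-position 36 → W
n=41: reaches L-position 37 → W
n=42: reaches L-position 38 → W
n=43: reaches L-position 39 → W
n=44: reaches L-position 39 → W
n=45: only reaches 41(W), 40(W), all W → L
The losing starting values of n are exactly the entries labelled L in this table (21 of them).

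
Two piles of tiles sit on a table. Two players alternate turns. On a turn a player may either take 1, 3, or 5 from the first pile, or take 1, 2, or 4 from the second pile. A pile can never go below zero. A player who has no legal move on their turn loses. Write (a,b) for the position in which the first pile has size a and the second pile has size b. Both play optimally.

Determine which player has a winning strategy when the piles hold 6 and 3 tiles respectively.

The second player wins.

Positions with no move are L. A position that does have a move is losing for the player to move precisely when every available move leads to a winning position for the opponent. Fill in the labels:
No move ever increases a pile, so every position that can arise here has a ≤ 6 and b ≤ 3; it is enough to label the cells with 0 ≤ a ≤ 6 and 0 ≤ b ≤ 3.
Every move lowers a or b (never raises either), so fill the grid row by row in increasing a, and left to right within a row: each cell's successors are then already labelled.
      b=0  b=1  b=2  b=3
a=0:    L    W    W    L
a=1:    W    L    W    W
a=2:    L    W    W    L
a=3:    W    L    W    W
a=4:    L    W    W    L
a=5:    W    L    W    W
a=6:    L    W    W    L
Cells with no legal move (terminal, hence L): (0,0).
The remaining L cells, each justified by listing all of its moves:
(0,3): moves to (0,2)(W), (0,1)(W); every one is W ⇒ L
(1,1): moves to (0,1)(W), (1,0)(W); every one is W ⇒ L
(2,0): the only move is to (1,0)(W), a W ⇒ L
(2,3): moves to (1,3)(W), (2,2)(W), (2,1)(W); every one is W ⇒ L
(3,1): moves to (2,1)(W), (0,1)(W), (3,0)(W); every one is W ⇒ L
(4,0): moves to (3,0)(W), (1,0)(W); every one is W ⇒ L
(4,3): moves to (3,3)(W), (1,3)(W), (4,2)(W), (4,1)(W); every one is W ⇒ L
(5,1): moves to (4,1)(W), (2,1)(W), (0,1)(W), (5,0)(W); every one is W ⇒ L
(6,0): moves to (5,0)(W), (3,0)(W), (1,0)(W); every one is W ⇒ L
(6,3): moves to (5,3)(W), (3,3)(W), (1,3)(W), (6,2)(W), (6,1)(W); every one is W ⇒ L
Every other cell has at least one move into one of the L cells above, so it is W.
The starting position (6,3) is L: whatever the player to move does, the opponent receives a W position.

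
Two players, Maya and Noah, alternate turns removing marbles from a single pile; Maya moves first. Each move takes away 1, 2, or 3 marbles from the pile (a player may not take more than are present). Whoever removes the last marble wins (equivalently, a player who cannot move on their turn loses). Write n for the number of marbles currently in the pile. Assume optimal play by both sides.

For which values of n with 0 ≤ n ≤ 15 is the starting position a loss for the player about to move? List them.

0, 4, 8, 12

Compute win/loss labels from the base case upward. A position with no move is L. Any other position is W if it can reach an L in one move, else L.
n=0: no move → L
n=1: W (go to 0, an L position)
n=2: W (go to 0, an L position)
n=3: W (go to 0, an L position)
n=4: L (options 3(W), 2(W), 1(W) are all W)
n=5: W (go to 4, an L position)
n=6: W (go to 4, an L position)
n=7: W (go to 4, an L position)
n=8: L (options 7(W), 6(W), 5(W) are all W)
n=9: W (go to 8, an L position)
n=10: W (go to 8, an L position)
n=11: W (go to 8, an L position)
n=12: L (options 11(W), 10(W), 9(W) are all W)
n=13: W (go to 12, an L position)
n=14: W (go to 12, an L position)
n=15: W (go to 12, an L position)
Reading off the rows marked L gives the requested list; there are 4 such values of n.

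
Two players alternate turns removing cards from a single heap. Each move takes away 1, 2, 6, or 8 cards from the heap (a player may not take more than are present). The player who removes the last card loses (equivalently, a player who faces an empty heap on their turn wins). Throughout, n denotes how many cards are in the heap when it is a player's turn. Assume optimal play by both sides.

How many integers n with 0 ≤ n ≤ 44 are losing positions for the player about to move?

13

Work bottom-up. With no move the player to move wins. Otherwise the position is W if at least one move leads to an L position for the opponent, and L if every move leads to a W.
n=0: no move; the opponent has just taken the last card and therefore loses → W
n=1: only reaches 0(W), which is W → L
n=2: reaches L-position 1 → W
n=3: reaches L-position 1 → W
n=4: only reaches 3(W), 2(W), all W → L
n=5: reaches L-position 4 → W
n=6: reaches L-position 4 → W
n=7: reaches L-position 1 → W
n=8: only reaches 7(W), 6(W), 2(W), 0(W), all W → L
n=9: reaches L-position 8 → W
n=10: reaches L-position 8 → W
n=11: only reaches 10(W), 9(W), 5(W), 3(W), all W → L
n=12: reaches L-position 11 → W
n=13: reaches L-position 11 → W
n=14: reaches L-position 8 → W
n=15: only reaches 14(W), 13(W), 9(W), 7(W), all W → L
n=16: reaches L-position 15 → W
n=17: reaches L-position 15 → W
n=18: only reaches 17(W), 16(W), 12(W), 10(W), all W → L
n=19: reaches L-position 18 → W
n=20: reaches L-position 18 → W
n=21: reaches L-position 15 → W
n=22: only reaches 21(W), 20(W), 16(W), 14(W), all W → L
n=23: reaches L-position 22 → W
n=24: reaches L-position 22 → W
n=25: only reaches 24(W), 23(W), 19(W), 17(W), all W → L
n=26: reaches L-position 25 → W
n=27: reaches L-position 25 → W
n=28: reaches L-position 22 → W
n=29: only reaches 28(W), 27(W), 23(W), 21(W), all W → L
n=30: reaches L-position 29 → W
n=31: reaches L-position 29 → W
n=32: only reaches 31(W), 30(W), 26(W), 24(W), all W → L
n=33: reaches L-position 32 → W
n=34: reaches L-position 32 → W
n=35: reaches L-position 29 → W
n=36: only reaches 35(W), 34(W), 30(W), 28(W), all W → L
n=37: reaches L-position 36 → W
n=38: reaches L-position 36 → W
n=39: only reaches 38(W), 37(W), 33(W), 31(W), all W → L
n=40: reaches L-position 39 → W
n=41: reaches L-position 39 → W
n=42: reaches L-position 36 → W
n=43: only reaches 42(W), 41(W), 37(W), 35(W), all W → L
n=44: reaches L-position 43 → W
L entries with 0 ≤ n ≤ 44: n = 1, 4, 8, 11, 15, 18, 22, 25, 29, 32, 36, 39, 43; that makes 13.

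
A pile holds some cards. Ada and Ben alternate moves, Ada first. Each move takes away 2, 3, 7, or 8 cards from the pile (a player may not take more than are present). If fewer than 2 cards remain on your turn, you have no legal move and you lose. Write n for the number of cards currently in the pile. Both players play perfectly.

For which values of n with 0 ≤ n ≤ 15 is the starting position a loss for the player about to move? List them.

Use the standard recursion: the mover loses at a terminal position; elsewhere, the mover wins exactly when some move hands the opponent an L position.
n=0: no move → L
n=1: no move → L
n=2: can move to 0, which is L ⇒ W
n=3: can move to 1, which is L ⇒ W
n=4: can move to 1, which is L ⇒ W
n=5: moves to 3(W), 2(W); every one is W ⇒ L
n=6: moves to 4(W), 3(W); every one is W ⇒ L
n=7: can move to 5, which is L ⇒ W
n=8: can move to 6, which is L ⇒ W
n=9: can move to 6, which is L ⇒ W
n=10: moves to 8(W), 7(W), 3(W), 2(W); every one is W ⇒ L
n=11: moves to 9(W), 8(W), 4(W), 3(W); every one is W ⇒ L
n=12: can move to 10, which is L ⇒ W
n=13: can move to 11, which is L ⇒ W
n=14: can move to 11, which is L ⇒ W
n=15: moves to 13(W), 12(W), 8(W), 7(W); every one is W ⇒ L
Reading off the rows marked L gives the requested list; there are 7 such values of n.

0, 1, 5, 6, 10, 11, 15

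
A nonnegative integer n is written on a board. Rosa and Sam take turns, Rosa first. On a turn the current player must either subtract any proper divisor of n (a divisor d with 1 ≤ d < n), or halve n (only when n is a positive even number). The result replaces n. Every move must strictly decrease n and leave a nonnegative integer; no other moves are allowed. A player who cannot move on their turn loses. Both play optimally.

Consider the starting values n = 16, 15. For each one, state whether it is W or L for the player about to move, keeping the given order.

16: W, 15: L

Compute win/loss labels from the base case upward. A position with no move is L. Any other position is W if it can reach an L in one move, else L.
n=0: no move → L
n=1: no move → L
n=2: can move to 1, which is L ⇒ W
n=3: the only move is to 2(W), a W ⇒ L
n=4: can move to 3, which is L ⇒ W
n=5: the only move is to 4(W), a W ⇒ L
n=6: can move to 3, which is L ⇒ W
n=7: the only move is to 6(W), a W ⇒ L
n=8: can move to 7, which is L ⇒ W
n=9: moves to 6(W), 8(W); every one is W ⇒ L
n=10: can move to 5, which is L ⇒ W
n=11: the only move is to 10(W), a W ⇒ L
n=12: can move to 9, which is L ⇒ W
n=13: the only move is to 12(W), a W ⇒ L
n=14: can move to 7, which is L ⇒ W
n=15: moves to 10(W), 12(W), 14(W); every one is W ⇒ L
n=16: can move to 15, which is L ⇒ W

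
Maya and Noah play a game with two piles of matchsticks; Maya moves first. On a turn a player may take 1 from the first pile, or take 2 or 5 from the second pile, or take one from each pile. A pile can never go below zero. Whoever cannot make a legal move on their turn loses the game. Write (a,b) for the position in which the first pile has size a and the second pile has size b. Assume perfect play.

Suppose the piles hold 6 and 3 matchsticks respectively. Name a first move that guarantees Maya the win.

Move to (5,3).

Build the W/L table. Terminal = L. A non-terminal position is W if it has a move to some L; otherwise it is L.
No move ever increases a pile, so every position that can arise here has a ≤ 6 and b ≤ 3; it is enough to label the cells with 0 ≤ a ≤ 6 and 0 ≤ b ≤ 3.
Every move lowers a or b (never raises either), so fill the grid row by row in increasing a, and left to right within a row: each cell's successors are then already labelled.
      b=0  b=1  b=2  b=3
a=0:    L    L    W    W
a=1:    W    W    W    L
a=2:    L    L    W    W
a=3:    W    W    W    L
a=4:    L    L    W    W
a=5:    W    W    W    L
a=6:    L    L    W    W
Cells with no legal move (terminal, hence L): (0,0), (0,1).
The remaining L cells, each justified by listing all of its moves:
(1,3): L (options (0,3)(W), (1,1)(W), (0,2)(W) are all W)
(2,0): L (sole option (1,0)(W) is W)
(2,1): L (options (1,1)(W), (1,0)(W) are all W)
(3,3): L (options (2,3)(W), (3,1)(W), (2,2)(W) are all W)
(4,0): L (sole option (3,0)(W) is W)
(4,1): L (options (3,1)(W), (3,0)(W) are all W)
(5,3): L (options (4,3)(W), (5,1)(W), (4,2)(W) are all W)
(6,0): L (sole option (5,0)(W) is W)
(6,1): L (options (5,1)(W), (5,0)(W) are all W)
Every other cell has at least one move into one of the L cells above, so it is W.
From (6,3), the L positions reachable in one move are: (5,3), (6,1). Any move reaching one of these is winning.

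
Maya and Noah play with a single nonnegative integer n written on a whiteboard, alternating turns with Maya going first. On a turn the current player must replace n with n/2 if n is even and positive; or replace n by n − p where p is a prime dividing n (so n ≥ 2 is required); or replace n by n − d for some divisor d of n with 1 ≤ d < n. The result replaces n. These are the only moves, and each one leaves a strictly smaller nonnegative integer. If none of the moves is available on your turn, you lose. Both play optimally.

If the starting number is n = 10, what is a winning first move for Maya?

Label each position W (a win for the player to move) or L (a loss). A position with no legal move is L; any other position is W exactly when some move reaches an L, and L when every move reaches a W.
n=0: no move → L
n=1: no move → L
n=2: reaches L-position 0 → W
n=3: reaches L-position 0 → W
n=4: only reaches 2(W), 3(W), all W → L
n=5: reaches L-position 0 → W
n=6: reaches L-position 4 → W
n=7: reaches L-position 0 → W
n=8: reaches L-position 4 → W
n=9: only reaches 6(W), 8(W), all W → L
n=10: reaches L-position 9 → W
From 10, the L positions reachable in one move are: 9.

Move to 9.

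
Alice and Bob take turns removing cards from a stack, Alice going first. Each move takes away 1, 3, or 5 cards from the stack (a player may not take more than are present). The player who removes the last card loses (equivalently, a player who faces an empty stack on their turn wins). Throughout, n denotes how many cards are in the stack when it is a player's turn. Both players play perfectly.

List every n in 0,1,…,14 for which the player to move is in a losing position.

Label each position W (a win for the player to move) or L (a loss). A position with no legal move is W; any other position is W exactly when some move reaches an L, and L when every move reaches a W.
n=0: no move; the opponent has just taken the last card and therefore loses → W
n=1: the only move is to 0(W), a W ⇒ L
n=2: can move to 1, which is L ⇒ W
n=3: moves to 2(W), 0(W); every one is W ⇒ L
n=4: can move to 3, which is L ⇒ W
n=5: moves to 4(W), 2(W), 0(W); every one is W ⇒ L
n=6: can move to 5, which is L ⇒ W
n=7: moves to 6(W), 4(W), 2(W); every one is W ⇒ L
n=8: can move to 7, which is L ⇒ W
n=9: moves to 8(W), 6(W), 4(W); every one is W ⇒ L
n=10: can move to 9, which is L ⇒ W
n=11: moves to 10(W), 8(W), 6(W); every one is W ⇒ L
n=12: can move to 11, which is L ⇒ W
n=13: moves to 12(W), 10(W), 8(W); every one is W ⇒ L
n=14: can move to 13, which is L ⇒ W
Reading off the rows marked L gives the requested list; there are 7 such values of n.

1, 3, 5, 7, 9, 11, 13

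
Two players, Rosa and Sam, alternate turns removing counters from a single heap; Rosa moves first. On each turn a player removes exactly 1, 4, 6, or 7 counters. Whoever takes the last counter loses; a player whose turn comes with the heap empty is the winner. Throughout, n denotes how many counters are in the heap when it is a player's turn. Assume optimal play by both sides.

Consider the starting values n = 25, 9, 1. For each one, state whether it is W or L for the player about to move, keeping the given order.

25: W, 9: W, 1: L

Work bottom-up. With no move the player to move wins. Otherwise the position is W if at least one move leads to an L position for the opponent, and L if every move leads to a W.
n=0: no move; the opponent has just taken the last counter and therefore loses → W
n=1: →0(W) only, which is W, so L
n=2: →1(L), so W
n=3: →2(W) only, which is W, so L
n=4: →3(L), so W
n=5: →1(L), so W
n=6: →5(W), 2(W), 0(W) — all W, so L
n=7: →6(L), so W
n=8: →1(L), so W
n=9: →3(L), so W
n=10: →6(L), so W
n=11: →10(W), 7(W), 5(W), 4(W) — all W, so L
n=12: →11(L), so W
n=13: →6(L), so W
n=14: →13(W), 10(W), 8(W), 7(W) — all W, so L
n=15: →14(L), so W
n=16: →15(W), 12(W), 10(W), 9(W) — all W, so L
n=17: →16(L), so W
n=18: →14(L), so W
n=19: →18(W), 15(W), 13(W), 12(W) — all W, so L
n=20: →19(L), so W
n=21: →14(L), so W
n=22: →16(L), so W
n=23: →19(L), so W
n=24: →23(W), 20(W), 18(W), 17(W) — all W, so L
n=25: →24(L), so W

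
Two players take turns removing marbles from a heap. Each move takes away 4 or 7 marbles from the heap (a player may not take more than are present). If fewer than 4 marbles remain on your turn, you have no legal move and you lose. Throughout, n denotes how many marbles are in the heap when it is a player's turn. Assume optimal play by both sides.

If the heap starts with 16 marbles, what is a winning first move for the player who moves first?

Remove 4, leaving 12.

Compute win/loss labels from the base case upward. A position with no move is L. Any other position is W if it can reach an L in one move, else L.
n=0: no move → L
n=1: no move → L
n=2: no move → L
n=3: no move → L
n=4: W (go to 0, an L position)
n=5: W (go to 1, an L position)
n=6: W (go to 2, an L position)
n=7: W (go to 3, an L position)
n=8: W (go to 1, an L position)
n=9: W (go to 2, an L position)
n=10: W (go to 3, an L position)
n=11: L (options 7(W), 4(W) are all W)
n=12: L (options 8(W), 5(W) are all W)
n=13: L (options 9(W), 6(W) are all W)
n=14: L (options 10(W), 7(W) are all W)
n=15: W (go to 11, an L position)
n=16: W (go to 12, an L position)
From 16, the L positions reachable in one move are: 12.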